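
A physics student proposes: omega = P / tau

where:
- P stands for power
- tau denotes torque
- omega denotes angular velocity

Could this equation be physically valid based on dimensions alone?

Yes

P (power) has dimensions [L^2 M T^-3].
tau (torque) has dimensions [L^2 M T^-2].
omega (angular velocity) has dimensions [T^-1].

Left side: [T^-1]
Right side: [T^-1]

Both sides have the same dimensions, so the equation is dimensionally consistent.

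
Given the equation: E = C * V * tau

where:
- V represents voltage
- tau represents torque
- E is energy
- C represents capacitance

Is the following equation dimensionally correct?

No

V (voltage) has dimensions [I^-1 L^2 M T^-3].
tau (torque) has dimensions [L^2 M T^-2].
E (energy) has dimensions [L^2 M T^-2].
C (capacitance) has dimensions [I^2 L^-2 M^-1 T^4].

Left side: [L^2 M T^-2]
Right side: [I L^2 M T^-1]

The two sides have different dimensions, so the equation is NOT dimensionally consistent.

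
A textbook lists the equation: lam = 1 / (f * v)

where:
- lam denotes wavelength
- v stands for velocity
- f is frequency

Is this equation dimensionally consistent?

No

lam (wavelength) has dimensions [L].
v (velocity) has dimensions [L T^-1].
f (frequency) has dimensions [T^-1].

Left side: [L]
Right side: [L^-1 T^2]

The two sides have different dimensions, so the equation is NOT dimensionally consistent.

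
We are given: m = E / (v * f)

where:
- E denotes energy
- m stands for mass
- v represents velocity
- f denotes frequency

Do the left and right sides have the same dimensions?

No

E (energy) has dimensions [L^2 M T^-2].
m (mass) has dimensions [M].
v (velocity) has dimensions [L T^-1].
f (frequency) has dimensions [T^-1].

Left side: [M]
Right side: [L M]

The two sides have different dimensions, so the equation is NOT dimensionally consistent.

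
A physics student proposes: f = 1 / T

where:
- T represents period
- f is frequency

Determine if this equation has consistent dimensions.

Yes

T (period) has dimensions [T].
f (frequency) has dimensions [T^-1].

Left side: [T^-1]
Right side: [T^-1]

Both sides have the same dimensions, so the equation is dimensionally consistent.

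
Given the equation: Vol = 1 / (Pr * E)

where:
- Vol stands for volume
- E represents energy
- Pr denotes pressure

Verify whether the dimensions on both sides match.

No

Vol (volume) has dimensions [L^3].
E (energy) has dimensions [L^2 M T^-2].
Pr (pressure) has dimensions [L^-1 M T^-2].

Left side: [L^3]
Right side: [L^-1 M^-2 T^4]

The two sides have different dimensions, so the equation is NOT dimensionally consistent.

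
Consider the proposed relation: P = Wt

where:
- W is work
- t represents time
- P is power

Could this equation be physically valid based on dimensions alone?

No

W (work) has dimensions [L^2 M T^-2].
t (time) has dimensions [T].
P (power) has dimensions [L^2 M T^-3].

Left side: [L^2 M T^-3]
Right side: [L^2 M T^-1]

The two sides have different dimensions, so the equation is NOT dimensionally consistent.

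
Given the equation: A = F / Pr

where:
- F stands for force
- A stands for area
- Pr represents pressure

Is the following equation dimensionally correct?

Yes

F (force) has dimensions [L M T^-2].
A (area) has dimensions [L^2].
Pr (pressure) has dimensions [L^-1 M T^-2].

Left side: [L^2]
Right side: [L^2]

Both sides have the same dimensions, so the equation is dimensionally consistent.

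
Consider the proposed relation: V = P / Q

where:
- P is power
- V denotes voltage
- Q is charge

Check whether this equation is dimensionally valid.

No

P (power) has dimensions [L^2 M T^-3].
V (voltage) has dimensions [I^-1 L^2 M T^-3].
Q (charge) has dimensions [I T].

Left side: [I^-1 L^2 M T^-3]
Right side: [I^-1 L^2 M T^-4]

The two sides have different dimensions, so the equation is NOT dimensionally consistent.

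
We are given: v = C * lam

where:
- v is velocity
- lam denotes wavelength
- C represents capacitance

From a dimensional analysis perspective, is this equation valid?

No

v (velocity) has dimensions [L T^-1].
lam (wavelength) has dimensions [L].
C (capacitance) has dimensions [I^2 L^-2 M^-1 T^4].

Left side: [L T^-1]
Right side: [I^2 L^-1 M^-1 T^4]

The two sides have different dimensions, so the equation is NOT dimensionally consistent.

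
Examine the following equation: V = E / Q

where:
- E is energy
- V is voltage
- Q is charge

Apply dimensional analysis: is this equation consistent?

Yes

E (energy) has dimensions [L^2 M T^-2].
V (voltage) has dimensions [I^-1 L^2 M T^-3].
Q (charge) has dimensions [I T].

Left side: [I^-1 L^2 M T^-3]
Right side: [I^-1 L^2 M T^-3]

Both sides have the same dimensions, so the equation is dimensionally consistent.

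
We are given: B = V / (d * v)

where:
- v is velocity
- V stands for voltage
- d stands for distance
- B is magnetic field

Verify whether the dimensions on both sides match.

Yes

v (velocity) has dimensions [L T^-1].
V (voltage) has dimensions [I^-1 L^2 M T^-3].
d (distance) has dimensions [L].
B (magnetic field) has dimensions [I^-1 M T^-2].

Left side: [I^-1 M T^-2]
Right side: [I^-1 M T^-2]

Both sides have the same dimensions, so the equation is dimensionally consistent.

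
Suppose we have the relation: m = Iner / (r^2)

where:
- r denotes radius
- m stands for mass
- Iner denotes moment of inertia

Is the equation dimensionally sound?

Yes

r (radius) has dimensions [L].
m (mass) has dimensions [M].
Iner (moment of inertia) has dimensions [L^2 M].

Left side: [M]
Right side: [M]

Both sides have the same dimensions, so the equation is dimensionally consistent.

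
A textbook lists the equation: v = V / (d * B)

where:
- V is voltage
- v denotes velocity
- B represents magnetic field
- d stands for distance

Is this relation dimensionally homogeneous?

Yes

V (voltage) has dimensions [I^-1 L^2 M T^-3].
v (velocity) has dimensions [L T^-1].
B (magnetic field) has dimensions [I^-1 M T^-2].
d (distance) has dimensions [L].

Left side: [L T^-1]
Right side: [L T^-1]

Both sides have the same dimensions, so the equation is dimensionally consistent.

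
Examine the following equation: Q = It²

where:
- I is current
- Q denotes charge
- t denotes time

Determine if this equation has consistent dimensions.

No

I (current) has dimensions [I].
Q (charge) has dimensions [I T].
t (time) has dimensions [T].

Left side: [I T]
Right side: [I T^2]

The two sides have different dimensions, so the equation is NOT dimensionally consistent.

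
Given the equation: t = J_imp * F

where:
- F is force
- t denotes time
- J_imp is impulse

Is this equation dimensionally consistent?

No

F (force) has dimensions [L M T^-2].
t (time) has dimensions [T].
J_imp (impulse) has dimensions [L M T^-1].

Left side: [T]
Right side: [L^2 M^2 T^-3]

The two sides have different dimensions, so the equation is NOT dimensionally consistent.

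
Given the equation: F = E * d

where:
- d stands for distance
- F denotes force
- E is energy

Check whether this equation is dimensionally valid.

No

d (distance) has dimensions [L].
F (force) has dimensions [L M T^-2].
E (energy) has dimensions [L^2 M T^-2].

Left side: [L M T^-2]
Right side: [L^3 M T^-2]

The two sides have different dimensions, so the equation is NOT dimensionally consistent.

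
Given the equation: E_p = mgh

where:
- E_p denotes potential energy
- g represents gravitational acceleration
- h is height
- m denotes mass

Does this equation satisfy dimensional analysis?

Yes

E_p (potential energy) has dimensions [L^2 M T^-2].
g (gravitational acceleration) has dimensions [L T^-2].
h (height) has dimensions [L].
m (mass) has dimensions [M].

Left side: [L^2 M T^-2]
Right side: [L^2 M T^-2]

Both sides have the same dimensions, so the equation is dimensionally consistent.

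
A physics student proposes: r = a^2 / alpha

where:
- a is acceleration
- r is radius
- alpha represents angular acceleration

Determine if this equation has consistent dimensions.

No

a (acceleration) has dimensions [L T^-2].
r (radius) has dimensions [L].
alpha (angular acceleration) has dimensions [T^-2].

Left side: [L]
Right side: [L^2 T^-2]

The two sides have different dimensions, so the equation is NOT dimensionally consistent.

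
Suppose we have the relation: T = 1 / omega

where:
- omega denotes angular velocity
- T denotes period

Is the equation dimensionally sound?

Yes

omega (angular velocity) has dimensions [T^-1].
T (period) has dimensions [T].

Left side: [T]
Right side: [T]

Both sides have the same dimensions, so the equation is dimensionally consistent.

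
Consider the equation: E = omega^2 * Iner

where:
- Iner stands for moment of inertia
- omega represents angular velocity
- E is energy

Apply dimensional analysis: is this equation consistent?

Yes

Iner (moment of inertia) has dimensions [L^2 M].
omega (angular velocity) has dimensions [T^-1].
E (energy) has dimensions [L^2 M T^-2].

Left side: [L^2 M T^-2]
Right side: [L^2 M T^-2]

Both sides have the same dimensions, so the equation is dimensionally consistent.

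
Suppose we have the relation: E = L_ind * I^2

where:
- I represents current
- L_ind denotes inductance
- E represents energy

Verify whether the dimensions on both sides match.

Yes

I (current) has dimensions [I].
L_ind (inductance) has dimensions [I^-2 L^2 M T^-2].
E (energy) has dimensions [L^2 M T^-2].

Left side: [L^2 M T^-2]
Right side: [L^2 M T^-2]

Both sides have the same dimensions, so the equation is dimensionally consistent.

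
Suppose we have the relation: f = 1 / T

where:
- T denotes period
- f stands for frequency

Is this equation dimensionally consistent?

Yes

T (period) has dimensions [T].
f (frequency) has dimensions [T^-1].

Left side: [T^-1]
Right side: [T^-1]

Both sides have the same dimensions, so the equation is dimensionally consistent.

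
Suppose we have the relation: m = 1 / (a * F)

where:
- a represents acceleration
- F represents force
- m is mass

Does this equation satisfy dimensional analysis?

No

a (acceleration) has dimensions [L T^-2].
F (force) has dimensions [L M T^-2].
m (mass) has dimensions [M].

Left side: [M]
Right side: [L^-2 M^-1 T^4]

The two sides have different dimensions, so the equation is NOT dimensionally consistent.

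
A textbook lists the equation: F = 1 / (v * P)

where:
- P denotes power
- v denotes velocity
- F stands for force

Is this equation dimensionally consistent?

No

P (power) has dimensions [L^2 M T^-3].
v (velocity) has dimensions [L T^-1].
F (force) has dimensions [L M T^-2].

Left side: [L M T^-2]
Right side: [L^-3 M^-1 T^4]

The two sides have different dimensions, so the equation is NOT dimensionally consistent.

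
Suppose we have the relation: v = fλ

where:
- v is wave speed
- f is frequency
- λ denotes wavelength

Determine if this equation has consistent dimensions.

Yes

v (wave speed) has dimensions [L T^-1].
f (frequency) has dimensions [T^-1].
λ (wavelength) has dimensions [L].

Left side: [L T^-1]
Right side: [L T^-1]

Both sides have the same dimensions, so the equation is dimensionally consistent.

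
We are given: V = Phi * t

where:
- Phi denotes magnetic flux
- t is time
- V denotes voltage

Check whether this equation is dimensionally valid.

No

Phi (magnetic flux) has dimensions [I^-1 L^2 M T^-2].
t (time) has dimensions [T].
V (voltage) has dimensions [I^-1 L^2 M T^-3].

Left side: [I^-1 L^2 M T^-3]
Right side: [I^-1 L^2 M T^-1]

The two sides have different dimensions, so the equation is NOT dimensionally consistent.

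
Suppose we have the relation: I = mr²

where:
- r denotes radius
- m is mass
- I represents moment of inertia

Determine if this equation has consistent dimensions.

Yes

r (radius) has dimensions [L].
m (mass) has dimensions [M].
I (moment of inertia) has dimensions [L^2 M].

Left side: [L^2 M]
Right side: [L^2 M]

Both sides have the same dimensions, so the equation is dimensionally consistent.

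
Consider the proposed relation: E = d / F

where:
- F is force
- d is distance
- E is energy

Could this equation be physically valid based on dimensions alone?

No

F (force) has dimensions [L M T^-2].
d (distance) has dimensions [L].
E (energy) has dimensions [L^2 M T^-2].

Left side: [L^2 M T^-2]
Right side: [M^-1 T^2]

The two sides have different dimensions, so the equation is NOT dimensionally consistent.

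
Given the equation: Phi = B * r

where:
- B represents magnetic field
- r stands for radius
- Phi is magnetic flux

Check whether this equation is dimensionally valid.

No

B (magnetic field) has dimensions [I^-1 M T^-2].
r (radius) has dimensions [L].
Phi (magnetic flux) has dimensions [I^-1 L^2 M T^-2].

Left side: [I^-1 L^2 M T^-2]
Right side: [I^-1 L M T^-2]

The two sides have different dimensions, so the equation is NOT dimensionally consistent.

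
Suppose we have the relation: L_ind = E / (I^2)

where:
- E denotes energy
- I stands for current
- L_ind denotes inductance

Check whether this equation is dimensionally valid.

Yes

E (energy) has dimensions [L^2 M T^-2].
I (current) has dimensions [I].
L_ind (inductance) has dimensions [I^-2 L^2 M T^-2].

Left side: [I^-2 L^2 M T^-2]
Right side: [I^-2 L^2 M T^-2]

Both sides have the same dimensions, so the equation is dimensionally consistent.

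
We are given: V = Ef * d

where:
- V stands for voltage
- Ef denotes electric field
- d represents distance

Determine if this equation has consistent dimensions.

Yes

V (voltage) has dimensions [I^-1 L^2 M T^-3].
Ef (electric field) has dimensions [I^-1 L M T^-3].
d (distance) has dimensions [L].

Left side: [I^-1 L^2 M T^-3]
Right side: [I^-1 L^2 M T^-3]

Both sides have the same dimensions, so the equation is dimensionally consistent.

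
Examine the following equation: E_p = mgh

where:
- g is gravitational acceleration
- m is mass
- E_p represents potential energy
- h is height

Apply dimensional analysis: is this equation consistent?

Yes

g (gravitational acceleration) has dimensions [L T^-2].
m (mass) has dimensions [M].
E_p (potential energy) has dimensions [L^2 M T^-2].
h (height) has dimensions [L].

Left side: [L^2 M T^-2]
Right side: [L^2 M T^-2]

Both sides have the same dimensions, so the equation is dimensionally consistent.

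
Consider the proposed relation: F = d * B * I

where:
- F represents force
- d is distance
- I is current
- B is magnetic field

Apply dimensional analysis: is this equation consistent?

Yes

F (force) has dimensions [L M T^-2].
d (distance) has dimensions [L].
I (current) has dimensions [I].
B (magnetic field) has dimensions [I^-1 M T^-2].

Left side: [L M T^-2]
Right side: [L M T^-2]

Both sides have the same dimensions, so the equation is dimensionally consistent.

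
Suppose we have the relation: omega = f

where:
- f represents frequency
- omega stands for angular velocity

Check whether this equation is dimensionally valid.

Yes

f (frequency) has dimensions [T^-1].
omega (angular velocity) has dimensions [T^-1].

Left side: [T^-1]
Right side: [T^-1]

Both sides have the same dimensions, so the equation is dimensionally consistent.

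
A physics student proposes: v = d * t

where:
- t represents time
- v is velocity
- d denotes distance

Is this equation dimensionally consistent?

No

t (time) has dimensions [T].
v (velocity) has dimensions [L T^-1].
d (distance) has dimensions [L].

Left side: [L T^-1]
Right side: [L T]

The two sides have different dimensions, so the equation is NOT dimensionally consistent.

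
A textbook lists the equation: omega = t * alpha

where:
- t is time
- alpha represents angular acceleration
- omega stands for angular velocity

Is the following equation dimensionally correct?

Yes

t (time) has dimensions [T].
alpha (angular acceleration) has dimensions [T^-2].
omega (angular velocity) has dimensions [T^-1].

Left side: [T^-1]
Right side: [T^-1]

Both sides have the same dimensions, so the equation is dimensionally consistent.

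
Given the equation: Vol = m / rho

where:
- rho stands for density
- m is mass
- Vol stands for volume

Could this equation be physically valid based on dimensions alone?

Yes

rho (density) has dimensions [L^-3 M].
m (mass) has dimensions [M].
Vol (volume) has dimensions [L^3].

Left side: [L^3]
Right side: [L^3]

Both sides have the same dimensions, so the equation is dimensionally consistent.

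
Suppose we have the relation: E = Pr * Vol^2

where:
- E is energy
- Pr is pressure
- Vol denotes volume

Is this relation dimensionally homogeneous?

No

E (energy) has dimensions [L^2 M T^-2].
Pr (pressure) has dimensions [L^-1 M T^-2].
Vol (volume) has dimensions [L^3].

Left side: [L^2 M T^-2]
Right side: [L^5 M T^-2]

The two sides have different dimensions, so the equation is NOT dimensionally consistent.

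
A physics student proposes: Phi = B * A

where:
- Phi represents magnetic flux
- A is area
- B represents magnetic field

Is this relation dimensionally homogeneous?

Yes

Phi (magnetic flux) has dimensions [I^-1 L^2 M T^-2].
A (area) has dimensions [L^2].
B (magnetic field) has dimensions [I^-1 M T^-2].

Left side: [I^-1 L^2 M T^-2]
Right side: [I^-1 L^2 M T^-2]

Both sides have the same dimensions, so the equation is dimensionally consistent.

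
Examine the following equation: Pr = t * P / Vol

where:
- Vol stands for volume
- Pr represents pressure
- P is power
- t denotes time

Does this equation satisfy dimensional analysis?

Yes

Vol (volume) has dimensions [L^3].
Pr (pressure) has dimensions [L^-1 M T^-2].
P (power) has dimensions [L^2 M T^-3].
t (time) has dimensions [T].

Left side: [L^-1 M T^-2]
Right side: [L^-1 M T^-2]

Both sides have the same dimensions, so the equation is dimensionally consistent.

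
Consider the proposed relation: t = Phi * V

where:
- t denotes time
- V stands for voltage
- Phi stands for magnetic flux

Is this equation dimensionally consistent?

No

t (time) has dimensions [T].
V (voltage) has dimensions [I^-1 L^2 M T^-3].
Phi (magnetic flux) has dimensions [I^-1 L^2 M T^-2].

Left side: [T]
Right side: [I^-2 L^4 M^2 T^-5]

The two sides have different dimensions, so the equation is NOT dimensionally consistent.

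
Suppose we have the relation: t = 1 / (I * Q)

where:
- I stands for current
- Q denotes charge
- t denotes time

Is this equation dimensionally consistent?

No

I (current) has dimensions [I].
Q (charge) has dimensions [I T].
t (time) has dimensions [T].

Left side: [T]
Right side: [I^-2 T^-1]

The two sides have different dimensions, so the equation is NOT dimensionally consistent.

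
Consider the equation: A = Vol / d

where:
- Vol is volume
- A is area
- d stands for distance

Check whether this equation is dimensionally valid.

Yes

Vol (volume) has dimensions [L^3].
A (area) has dimensions [L^2].
d (distance) has dimensions [L].

Left side: [L^2]
Right side: [L^2]

Both sides have the same dimensions, so the equation is dimensionally consistent.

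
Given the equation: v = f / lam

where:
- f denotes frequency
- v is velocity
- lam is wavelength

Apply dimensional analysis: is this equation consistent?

No

f (frequency) has dimensions [T^-1].
v (velocity) has dimensions [L T^-1].
lam (wavelength) has dimensions [L].

Left side: [L T^-1]
Right side: [L^-1 T^-1]

The two sides have different dimensions, so the equation is NOT dimensionally consistent.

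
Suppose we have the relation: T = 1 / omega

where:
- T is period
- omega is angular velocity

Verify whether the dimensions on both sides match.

Yes

T (period) has dimensions [T].
omega (angular velocity) has dimensions [T^-1].

Left side: [T]
Right side: [T]

Both sides have the same dimensions, so the equation is dimensionally consistent.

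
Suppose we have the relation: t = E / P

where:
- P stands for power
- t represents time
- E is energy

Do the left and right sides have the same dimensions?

Yes

P (power) has dimensions [L^2 M T^-3].
t (time) has dimensions [T].
E (energy) has dimensions [L^2 M T^-2].

Left side: [T]
Right side: [T]

Both sides have the same dimensions, so the equation is dimensionally consistent.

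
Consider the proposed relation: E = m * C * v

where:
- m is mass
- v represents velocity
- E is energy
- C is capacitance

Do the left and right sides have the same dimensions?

No

m (mass) has dimensions [M].
v (velocity) has dimensions [L T^-1].
E (energy) has dimensions [L^2 M T^-2].
C (capacitance) has dimensions [I^2 L^-2 M^-1 T^4].

Left side: [L^2 M T^-2]
Right side: [I^2 L^-1 T^3]

The two sides have different dimensions, so the equation is NOT dimensionally consistent.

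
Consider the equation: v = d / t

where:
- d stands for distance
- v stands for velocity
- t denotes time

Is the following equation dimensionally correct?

Yes

d (distance) has dimensions [L].
v (velocity) has dimensions [L T^-1].
t (time) has dimensions [T].

Left side: [L T^-1]
Right side: [L T^-1]

Both sides have the same dimensions, so the equation is dimensionally consistent.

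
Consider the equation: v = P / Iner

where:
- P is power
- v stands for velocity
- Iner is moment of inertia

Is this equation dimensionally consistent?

No

P (power) has dimensions [L^2 M T^-3].
v (velocity) has dimensions [L T^-1].
Iner (moment of inertia) has dimensions [L^2 M].

Left side: [L T^-1]
Right side: [T^-3]

The two sides have different dimensions, so the equation is NOT dimensionally consistent.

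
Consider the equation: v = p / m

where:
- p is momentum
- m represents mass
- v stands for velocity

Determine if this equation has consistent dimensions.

Yes

p (momentum) has dimensions [L M T^-1].
m (mass) has dimensions [M].
v (velocity) has dimensions [L T^-1].

Left side: [L T^-1]
Right side: [L T^-1]

Both sides have the same dimensions, so the equation is dimensionally consistent.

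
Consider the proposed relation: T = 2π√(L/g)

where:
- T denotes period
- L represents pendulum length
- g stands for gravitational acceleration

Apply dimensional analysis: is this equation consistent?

Yes

T (period) has dimensions [T].
L (pendulum length) has dimensions [L].
g (gravitational acceleration) has dimensions [L T^-2].

Left side: [T]
Right side: [T]

Both sides have the same dimensions, so the equation is dimensionally consistent.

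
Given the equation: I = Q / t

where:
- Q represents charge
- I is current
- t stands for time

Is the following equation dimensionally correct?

Yes

Q (charge) has dimensions [I T].
I (current) has dimensions [I].
t (time) has dimensions [T].

Left side: [I]
Right side: [I]

Both sides have the same dimensions, so the equation is dimensionally consistent.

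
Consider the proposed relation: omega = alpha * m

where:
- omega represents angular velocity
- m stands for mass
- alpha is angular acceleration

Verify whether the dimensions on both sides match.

No

omega (angular velocity) has dimensions [T^-1].
m (mass) has dimensions [M].
alpha (angular acceleration) has dimensions [T^-2].

Left side: [T^-1]
Right side: [M T^-2]

The two sides have different dimensions, so the equation is NOT dimensionally consistent.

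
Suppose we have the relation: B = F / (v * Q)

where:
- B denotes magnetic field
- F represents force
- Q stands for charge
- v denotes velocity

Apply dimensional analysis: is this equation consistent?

Yes

B (magnetic field) has dimensions [I^-1 M T^-2].
F (force) has dimensions [L M T^-2].
Q (charge) has dimensions [I T].
v (velocity) has dimensions [L T^-1].

Left side: [I^-1 M T^-2]
Right side: [I^-1 M T^-2]

Both sides have the same dimensions, so the equation is dimensionally consistent.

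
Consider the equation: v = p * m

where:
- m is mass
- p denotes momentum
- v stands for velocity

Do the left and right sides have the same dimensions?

No

m (mass) has dimensions [M].
p (momentum) has dimensions [L M T^-1].
v (velocity) has dimensions [L T^-1].

Left side: [L T^-1]
Right side: [L M^2 T^-1]

The two sides have different dimensions, so the equation is NOT dimensionally consistent.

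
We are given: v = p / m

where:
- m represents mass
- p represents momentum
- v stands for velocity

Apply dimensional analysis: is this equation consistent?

Yes

m (mass) has dimensions [M].
p (momentum) has dimensions [L M T^-1].
v (velocity) has dimensions [L T^-1].

Left side: [L T^-1]
Right side: [L T^-1]

Both sides have the same dimensions, so the equation is dimensionally consistent.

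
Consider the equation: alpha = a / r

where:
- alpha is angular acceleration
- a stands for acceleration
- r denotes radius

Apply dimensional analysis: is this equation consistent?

Yes

alpha (angular acceleration) has dimensions [T^-2].
a (acceleration) has dimensions [L T^-2].
r (radius) has dimensions [L].

Left side: [T^-2]
Right side: [T^-2]

Both sides have the same dimensions, so the equation is dimensionally consistent.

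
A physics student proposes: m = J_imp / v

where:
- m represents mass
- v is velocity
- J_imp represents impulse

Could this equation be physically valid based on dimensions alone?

Yes

m (mass) has dimensions [M].
v (velocity) has dimensions [L T^-1].
J_imp (impulse) has dimensions [L M T^-1].

Left side: [M]
Right side: [M]

Both sides have the same dimensions, so the equation is dimensionally consistent.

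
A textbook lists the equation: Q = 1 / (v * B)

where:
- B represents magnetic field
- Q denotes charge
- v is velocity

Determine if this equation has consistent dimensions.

No

B (magnetic field) has dimensions [I^-1 M T^-2].
Q (charge) has dimensions [I T].
v (velocity) has dimensions [L T^-1].

Left side: [I T]
Right side: [I L^-1 M^-1 T^3]

The two sides have different dimensions, so the equation is NOT dimensionally consistent.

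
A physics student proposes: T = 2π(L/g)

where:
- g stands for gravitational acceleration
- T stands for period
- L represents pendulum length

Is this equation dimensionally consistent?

No

g (gravitational acceleration) has dimensions [L T^-2].
T (period) has dimensions [T].
L (pendulum length) has dimensions [L].

Left side: [T]
Right side: [T^2]

The two sides have different dimensions, so the equation is NOT dimensionally consistent.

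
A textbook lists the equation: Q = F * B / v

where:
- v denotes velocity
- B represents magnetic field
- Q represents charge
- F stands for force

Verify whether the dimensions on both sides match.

No

v (velocity) has dimensions [L T^-1].
B (magnetic field) has dimensions [I^-1 M T^-2].
Q (charge) has dimensions [I T].
F (force) has dimensions [L M T^-2].

Left side: [I T]
Right side: [I^-1 M^2 T^-3]

The two sides have different dimensions, so the equation is NOT dimensionally consistent.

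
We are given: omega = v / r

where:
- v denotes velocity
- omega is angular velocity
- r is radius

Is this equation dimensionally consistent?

Yes

v (velocity) has dimensions [L T^-1].
omega (angular velocity) has dimensions [T^-1].
r (radius) has dimensions [L].

Left side: [T^-1]
Right side: [T^-1]

Both sides have the same dimensions, so the equation is dimensionally consistent.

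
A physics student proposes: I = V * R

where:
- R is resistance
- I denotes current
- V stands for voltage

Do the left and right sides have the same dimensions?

No

R (resistance) has dimensions [I^-2 L^2 M T^-3].
I (current) has dimensions [I].
V (voltage) has dimensions [I^-1 L^2 M T^-3].

Left side: [I]
Right side: [I^-3 L^4 M^2 T^-6]

The two sides have different dimensions, so the equation is NOT dimensionally consistent.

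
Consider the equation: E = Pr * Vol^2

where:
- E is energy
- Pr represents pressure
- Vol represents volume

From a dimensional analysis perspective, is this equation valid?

No

E (energy) has dimensions [L^2 M T^-2].
Pr (pressure) has dimensions [L^-1 M T^-2].
Vol (volume) has dimensions [L^3].

Left side: [L^2 M T^-2]
Right side: [L^5 M T^-2]

The two sides have different dimensions, so the equation is NOT dimensionally consistent.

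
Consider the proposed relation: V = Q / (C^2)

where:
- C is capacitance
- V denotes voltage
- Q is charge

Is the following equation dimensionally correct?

No

C (capacitance) has dimensions [I^2 L^-2 M^-1 T^4].
V (voltage) has dimensions [I^-1 L^2 M T^-3].
Q (charge) has dimensions [I T].

Left side: [I^-1 L^2 M T^-3]
Right side: [I^-3 L^4 M^2 T^-7]

The two sides have different dimensions, so the equation is NOT dimensionally consistent.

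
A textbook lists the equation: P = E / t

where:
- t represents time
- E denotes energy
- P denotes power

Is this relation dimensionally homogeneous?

Yes

t (time) has dimensions [T].
E (energy) has dimensions [L^2 M T^-2].
P (power) has dimensions [L^2 M T^-3].

Left side: [L^2 M T^-3]
Right side: [L^2 M T^-3]

Both sides have the same dimensions, so the equation is dimensionally consistent.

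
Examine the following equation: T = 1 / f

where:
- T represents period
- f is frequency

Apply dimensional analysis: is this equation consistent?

Yes

T (period) has dimensions [T].
f (frequency) has dimensions [T^-1].

Left side: [T]
Right side: [T]

Both sides have the same dimensions, so the equation is dimensionally consistent.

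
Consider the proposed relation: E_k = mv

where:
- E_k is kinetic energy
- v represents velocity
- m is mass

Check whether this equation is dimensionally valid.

No

E_k (kinetic energy) has dimensions [L^2 M T^-2].
v (velocity) has dimensions [L T^-1].
m (mass) has dimensions [M].

Left side: [L^2 M T^-2]
Right side: [L M T^-1]

The two sides have different dimensions, so the equation is NOT dimensionally consistent.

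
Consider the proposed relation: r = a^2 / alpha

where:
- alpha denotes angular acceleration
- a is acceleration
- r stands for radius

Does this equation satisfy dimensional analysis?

No

alpha (angular acceleration) has dimensions [T^-2].
a (acceleration) has dimensions [L T^-2].
r (radius) has dimensions [L].

Left side: [L]
Right side: [L^2 T^-2]

The two sides have different dimensions, so the equation is NOT dimensionally consistent.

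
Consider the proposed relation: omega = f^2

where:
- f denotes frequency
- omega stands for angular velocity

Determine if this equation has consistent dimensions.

No

f (frequency) has dimensions [T^-1].
omega (angular velocity) has dimensions [T^-1].

Left side: [T^-1]
Right side: [T^-2]

The two sides have different dimensions, so the equation is NOT dimensionally consistent.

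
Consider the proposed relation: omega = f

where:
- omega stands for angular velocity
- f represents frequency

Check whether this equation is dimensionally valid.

Yes

omega (angular velocity) has dimensions [T^-1].
f (frequency) has dimensions [T^-1].

Left side: [T^-1]
Right side: [T^-1]

Both sides have the same dimensions, so the equation is dimensionally consistent.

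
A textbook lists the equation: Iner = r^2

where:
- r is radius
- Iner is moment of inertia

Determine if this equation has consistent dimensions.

No

r (radius) has dimensions [L].
Iner (moment of inertia) has dimensions [L^2 M].

Left side: [L^2 M]
Right side: [L^2]

The two sides have different dimensions, so the equation is NOT dimensionally consistent.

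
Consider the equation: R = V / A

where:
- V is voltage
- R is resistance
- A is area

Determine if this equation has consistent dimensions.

No

V (voltage) has dimensions [I^-1 L^2 M T^-3].
R (resistance) has dimensions [I^-2 L^2 M T^-3].
A (area) has dimensions [L^2].

Left side: [I^-2 L^2 M T^-3]
Right side: [I^-1 M T^-3]

The two sides have different dimensions, so the equation is NOT dimensionally consistent.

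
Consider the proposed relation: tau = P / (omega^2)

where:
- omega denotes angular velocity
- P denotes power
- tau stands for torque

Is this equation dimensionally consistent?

No

omega (angular velocity) has dimensions [T^-1].
P (power) has dimensions [L^2 M T^-3].
tau (torque) has dimensions [L^2 M T^-2].

Left side: [L^2 M T^-2]
Right side: [L^2 M T^-1]

The two sides have different dimensions, so the equation is NOT dimensionally consistent.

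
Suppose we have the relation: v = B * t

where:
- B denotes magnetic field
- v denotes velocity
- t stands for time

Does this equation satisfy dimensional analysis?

No

B (magnetic field) has dimensions [I^-1 M T^-2].
v (velocity) has dimensions [L T^-1].
t (time) has dimensions [T].

Left side: [L T^-1]
Right side: [I^-1 M T^-1]

The two sides have different dimensions, so the equation is NOT dimensionally consistent.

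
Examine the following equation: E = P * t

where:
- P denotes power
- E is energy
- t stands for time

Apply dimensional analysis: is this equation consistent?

Yes

P (power) has dimensions [L^2 M T^-3].
E (energy) has dimensions [L^2 M T^-2].
t (time) has dimensions [T].

Left side: [L^2 M T^-2]
Right side: [L^2 M T^-2]

Both sides have the same dimensions, so the equation is dimensionally consistent.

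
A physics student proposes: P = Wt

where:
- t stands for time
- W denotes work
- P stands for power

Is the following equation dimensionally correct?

No

t (time) has dimensions [T].
W (work) has dimensions [L^2 M T^-2].
P (power) has dimensions [L^2 M T^-3].

Left side: [L^2 M T^-3]
Right side: [L^2 M T^-1]

The two sides have different dimensions, so the equation is NOT dimensionally consistent.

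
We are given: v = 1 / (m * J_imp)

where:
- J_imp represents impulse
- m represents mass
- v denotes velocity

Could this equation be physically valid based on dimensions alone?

No

J_imp (impulse) has dimensions [L M T^-1].
m (mass) has dimensions [M].
v (velocity) has dimensions [L T^-1].

Left side: [L T^-1]
Right side: [L^-1 M^-2 T]

The two sides have different dimensions, so the equation is NOT dimensionally consistent.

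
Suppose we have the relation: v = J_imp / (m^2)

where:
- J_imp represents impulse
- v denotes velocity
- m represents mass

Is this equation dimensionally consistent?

No

J_imp (impulse) has dimensions [L M T^-1].
v (velocity) has dimensions [L T^-1].
m (mass) has dimensions [M].

Left side: [L T^-1]
Right side: [L M^-1 T^-1]

The two sides have different dimensions, so the equation is NOT dimensionally consistent.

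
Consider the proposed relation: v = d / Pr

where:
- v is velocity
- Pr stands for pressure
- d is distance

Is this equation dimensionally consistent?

No

v (velocity) has dimensions [L T^-1].
Pr (pressure) has dimensions [L^-1 M T^-2].
d (distance) has dimensions [L].

Left side: [L T^-1]
Right side: [L^2 M^-1 T^2]

The two sides have different dimensions, so the equation is NOT dimensionally consistent.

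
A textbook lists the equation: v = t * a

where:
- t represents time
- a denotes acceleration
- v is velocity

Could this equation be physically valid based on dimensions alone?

Yes

t (time) has dimensions [T].
a (acceleration) has dimensions [L T^-2].
v (velocity) has dimensions [L T^-1].

Left side: [L T^-1]
Right side: [L T^-1]

Both sides have the same dimensions, so the equation is dimensionally consistent.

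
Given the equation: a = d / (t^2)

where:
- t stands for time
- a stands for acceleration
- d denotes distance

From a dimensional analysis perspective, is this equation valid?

Yes

t (time) has dimensions [T].
a (acceleration) has dimensions [L T^-2].
d (distance) has dimensions [L].

Left side: [L T^-2]
Right side: [L T^-2]

Both sides have the same dimensions, so the equation is dimensionally consistent.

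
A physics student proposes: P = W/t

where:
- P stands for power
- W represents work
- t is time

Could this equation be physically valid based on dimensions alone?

Yes

P (power) has dimensions [L^2 M T^-3].
W (work) has dimensions [L^2 M T^-2].
t (time) has dimensions [T].

Left side: [L^2 M T^-3]
Right side: [L^2 M T^-3]

Both sides have the same dimensions, so the equation is dimensionally consistent.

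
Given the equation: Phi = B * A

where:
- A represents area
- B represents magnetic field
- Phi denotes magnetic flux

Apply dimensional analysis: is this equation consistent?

Yes

A (area) has dimensions [L^2].
B (magnetic field) has dimensions [I^-1 M T^-2].
Phi (magnetic flux) has dimensions [I^-1 L^2 M T^-2].

Left side: [I^-1 L^2 M T^-2]
Right side: [I^-1 L^2 M T^-2]

Both sides have the same dimensions, so the equation is dimensionally consistent.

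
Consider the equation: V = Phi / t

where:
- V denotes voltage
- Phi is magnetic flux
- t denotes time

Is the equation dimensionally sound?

Yes

V (voltage) has dimensions [I^-1 L^2 M T^-3].
Phi (magnetic flux) has dimensions [I^-1 L^2 M T^-2].
t (time) has dimensions [T].

Left side: [I^-1 L^2 M T^-3]
Right side: [I^-1 L^2 M T^-3]

Both sides have the same dimensions, so the equation is dimensionally consistent.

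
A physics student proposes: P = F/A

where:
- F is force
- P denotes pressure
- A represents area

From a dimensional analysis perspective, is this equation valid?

Yes

F (force) has dimensions [L M T^-2].
P (pressure) has dimensions [L^-1 M T^-2].
A (area) has dimensions [L^2].

Left side: [L^-1 M T^-2]
Right side: [L^-1 M T^-2]

Both sides have the same dimensions, so the equation is dimensionally consistent.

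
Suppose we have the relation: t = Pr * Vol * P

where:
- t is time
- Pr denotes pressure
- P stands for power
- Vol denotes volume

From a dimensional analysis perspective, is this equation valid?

No

t (time) has dimensions [T].
Pr (pressure) has dimensions [L^-1 M T^-2].
P (power) has dimensions [L^2 M T^-3].
Vol (volume) has dimensions [L^3].

Left side: [T]
Right side: [L^4 M^2 T^-5]

The two sides have different dimensions, so the equation is NOT dimensionally consistent.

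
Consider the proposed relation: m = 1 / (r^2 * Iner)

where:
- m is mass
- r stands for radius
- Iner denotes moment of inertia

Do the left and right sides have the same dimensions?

No

m (mass) has dimensions [M].
r (radius) has dimensions [L].
Iner (moment of inertia) has dimensions [L^2 M].

Left side: [M]
Right side: [L^-4 M^-1]

The two sides have different dimensions, so the equation is NOT dimensionally consistent.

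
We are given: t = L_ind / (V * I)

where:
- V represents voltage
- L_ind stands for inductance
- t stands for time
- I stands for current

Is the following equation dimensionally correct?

No

V (voltage) has dimensions [I^-1 L^2 M T^-3].
L_ind (inductance) has dimensions [I^-2 L^2 M T^-2].
t (time) has dimensions [T].
I (current) has dimensions [I].

Left side: [T]
Right side: [I^-2 T]

The two sides have different dimensions, so the equation is NOT dimensionally consistent.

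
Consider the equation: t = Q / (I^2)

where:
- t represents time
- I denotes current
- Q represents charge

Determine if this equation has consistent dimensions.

No

t (time) has dimensions [T].
I (current) has dimensions [I].
Q (charge) has dimensions [I T].

Left side: [T]
Right side: [I^-1 T]

The two sides have different dimensions, so the equation is NOT dimensionally consistent.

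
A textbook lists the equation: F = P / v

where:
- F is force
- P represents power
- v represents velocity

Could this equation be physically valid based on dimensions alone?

Yes

F (force) has dimensions [L M T^-2].
P (power) has dimensions [L^2 M T^-3].
v (velocity) has dimensions [L T^-1].

Left side: [L M T^-2]
Right side: [L M T^-2]

Both sides have the same dimensions, so the equation is dimensionally consistent.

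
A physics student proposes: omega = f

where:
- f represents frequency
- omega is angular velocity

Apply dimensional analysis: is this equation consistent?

Yes

f (frequency) has dimensions [T^-1].
omega (angular velocity) has dimensions [T^-1].

Left side: [T^-1]
Right side: [T^-1]

Both sides have the same dimensions, so the equation is dimensionally consistent.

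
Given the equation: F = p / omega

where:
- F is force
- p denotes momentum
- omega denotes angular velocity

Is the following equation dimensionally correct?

No

F (force) has dimensions [L M T^-2].
p (momentum) has dimensions [L M T^-1].
omega (angular velocity) has dimensions [T^-1].

Left side: [L M T^-2]
Right side: [L M]

The two sides have different dimensions, so the equation is NOT dimensionally consistent.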